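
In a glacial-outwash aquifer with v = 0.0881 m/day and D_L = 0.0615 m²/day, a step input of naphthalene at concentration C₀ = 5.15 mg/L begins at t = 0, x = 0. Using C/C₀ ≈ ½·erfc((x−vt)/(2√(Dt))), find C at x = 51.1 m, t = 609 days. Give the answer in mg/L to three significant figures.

3.17 mg/L

For a continuous step input, C/C₀ ≈ ½·erfc((x−vt)/(2√(Dt))).
vt = 0.0881 × 609 = 53.6529 m and 2√(Dt) = 2√(0.0615 × 609) = 12.24 m.
Argument (x−vt)/(2√(Dt)) = (51.1 − 53.6529)/12.24 = -0.2086; ½·erfc(-0.2086) = 0.6160.
C = 5.15 × 0.6160 = 3.17 mg/L.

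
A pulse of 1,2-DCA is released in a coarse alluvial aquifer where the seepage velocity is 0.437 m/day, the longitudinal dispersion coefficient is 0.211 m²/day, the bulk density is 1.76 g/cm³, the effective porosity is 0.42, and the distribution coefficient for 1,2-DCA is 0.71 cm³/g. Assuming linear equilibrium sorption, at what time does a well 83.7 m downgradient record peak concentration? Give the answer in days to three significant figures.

757 days

Retardation factor R = 1 + ρ_b·K_d/n = 1 + 1.76 × 0.71/0.42 = 3.975.
Sorption retards both mechanisms: v_R = v/R = 0.1099 m/day, D_R = D/R = 0.05308 m²/day.
Peak time from v_R²t² + 2D_R t − x² = 0: t = (√(D_R² + v_R²x²) − D_R)/v_R².
√(D_R² + v_R²x²) = √(0.05308² + 0.1099² × 83.7²) = 9.199; v_R² = 0.01208.
t = (9.199 − 0.05308)/0.01208 = 757 days.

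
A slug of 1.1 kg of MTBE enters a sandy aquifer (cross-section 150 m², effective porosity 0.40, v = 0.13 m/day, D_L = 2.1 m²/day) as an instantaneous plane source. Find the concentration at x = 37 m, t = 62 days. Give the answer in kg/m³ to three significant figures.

For an instantaneous plane source, C(x,t) = M/(n_e·A·√(4πDt)) · exp(−(x−vt)²/(4Dt)), with n_e·A the pore (flow) area.
Plume center vt = 0.13 × 62 = 8.06 m, so the well at 37 m is 28.94 m downgradient of the peak.
√(4πDt) = 40.45 m, giving peak height M/(n_e·A·√(4πDt)) = 1.1/(0.40 × 150 × 40.45) = 0.0004532 kg/m³.
(x−vt)²/(4Dt) = (28.94)²/(4 × 2.1 × 62) = 1.608; exp(−1.608) = 0.2003.
C = 0.0004532 × 0.2003 = 9.08e-05 kg/m³.

9.08e-05 kg/m³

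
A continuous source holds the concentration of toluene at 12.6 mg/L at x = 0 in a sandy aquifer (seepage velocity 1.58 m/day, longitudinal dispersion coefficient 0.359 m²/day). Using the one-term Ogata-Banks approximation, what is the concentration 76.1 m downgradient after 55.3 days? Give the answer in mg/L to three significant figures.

For a continuous step input, C/C₀ ≈ ½·erfc((x−vt)/(2√(Dt))).
vt = 1.58 × 55.3 = 87.374 m and 2√(Dt) = 2√(0.359 × 55.3) = 8.911 m.
Argument (x−vt)/(2√(Dt)) = (76.1 − 87.374)/8.911 = -1.265; ½·erfc(-1.265) = 0.9632.
C = 12.6 × 0.9632 = 12.1 mg/L.

12.1 mg/L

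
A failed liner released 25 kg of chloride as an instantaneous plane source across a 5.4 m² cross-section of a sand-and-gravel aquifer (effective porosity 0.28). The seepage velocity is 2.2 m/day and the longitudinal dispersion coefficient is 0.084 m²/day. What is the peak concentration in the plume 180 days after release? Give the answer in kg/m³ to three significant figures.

The peak of an instantaneous 1D plume sits at x = vt; there the Gaussian factor is 1 and C_max = M/(n_e·A·√(4πDt)), where n_e·A is the pore area the mass is dissolved in.
√(4πDt) = √(4π × 0.084 × 180) = 13.78 m, so C_max = 25/(0.28 × 5.4 × 13.78) = 1.20 kg/m³.

1.20 kg/m³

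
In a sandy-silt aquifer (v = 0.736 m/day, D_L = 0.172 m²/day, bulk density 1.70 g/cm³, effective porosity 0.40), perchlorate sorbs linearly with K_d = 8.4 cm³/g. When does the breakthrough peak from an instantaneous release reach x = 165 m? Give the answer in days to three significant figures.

8220 days

Retardation factor R = 1 + ρ_b·K_d/n = 1 + 1.70 × 8.4/0.40 = 36.70.
Sorption retards both mechanisms: v_R = v/R = 0.02005 m/day, D_R = D/R = 0.004687 m²/day.
Peak time from v_R²t² + 2D_R t − x² = 0: t = (√(D_R² + v_R²x²) − D_R)/v_R².
√(D_R² + v_R²x²) = √(0.004687² + 0.02005² × 165²) = 3.308; v_R² = 0.0004020.
t = (3.308 − 0.004687)/0.0004020 = 8220 days.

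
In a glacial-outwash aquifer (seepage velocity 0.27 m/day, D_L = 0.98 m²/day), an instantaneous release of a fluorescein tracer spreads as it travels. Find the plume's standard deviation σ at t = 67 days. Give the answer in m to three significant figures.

Dispersive spreading gives a Gaussian with σ² = 2Dt; advection only shifts the center.
σ = √(2 × 0.98 × 67) = 11.5 m.

11.5 m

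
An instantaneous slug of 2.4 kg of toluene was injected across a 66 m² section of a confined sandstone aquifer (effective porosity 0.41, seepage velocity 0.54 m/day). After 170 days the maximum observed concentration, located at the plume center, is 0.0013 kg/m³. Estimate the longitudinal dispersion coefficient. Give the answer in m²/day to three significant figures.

2.18 m²/day

At the plume center C_max = M/(n_e·A·√(4πDt)), so D = M²/(4πt·(n_e·A·C_max)²).
n_e·A·C_max = 0.41 × 66 × 0.0013 = 0.03518 kg/m.
D = 2.4²/(4π × 170 × 0.03518²) = 2.18 m²/day.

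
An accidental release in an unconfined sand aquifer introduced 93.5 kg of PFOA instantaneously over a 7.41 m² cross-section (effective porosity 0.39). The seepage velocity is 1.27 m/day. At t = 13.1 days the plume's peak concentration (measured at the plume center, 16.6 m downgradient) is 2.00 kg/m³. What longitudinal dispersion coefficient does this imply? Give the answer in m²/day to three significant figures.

At the plume center C_max = M/(n_e·A·√(4πDt)), so D = M²/(4πt·(n_e·A·C_max)²).
n_e·A·C_max = 0.39 × 7.41 × 2.00 = 5.780 kg/m.
D = 93.5²/(4π × 13.1 × 5.780²) = 1.59 m²/day.

1.59 m²/day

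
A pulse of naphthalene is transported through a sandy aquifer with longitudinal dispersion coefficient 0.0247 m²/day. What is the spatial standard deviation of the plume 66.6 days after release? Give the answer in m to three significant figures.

Dispersive spreading gives a Gaussian with σ² = 2Dt; advection only shifts the center.
σ = √(2 × 0.0247 × 66.6) = 1.81 m.

1.81 m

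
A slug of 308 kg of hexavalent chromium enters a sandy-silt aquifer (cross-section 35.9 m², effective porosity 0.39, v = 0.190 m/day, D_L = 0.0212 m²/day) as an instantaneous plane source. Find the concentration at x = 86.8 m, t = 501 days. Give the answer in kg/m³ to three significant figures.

For an instantaneous plane source, C(x,t) = M/(n_e·A·√(4πDt)) · exp(−(x−vt)²/(4Dt)), with n_e·A the pore (flow) area.
Plume center vt = 0.190 × 501 = 95.19 m, so the well at 86.8 m is 8.39 m upgradient of the peak.
√(4πDt) = 11.55 m, giving peak height M/(n_e·A·√(4πDt)) = 308/(0.39 × 35.9 × 11.55) = 1.905 kg/m³.
(x−vt)²/(4Dt) = (-8.39)²/(4 × 0.0212 × 501) = 1.657; exp(−1.657) = 0.1907.
C = 1.905 × 0.1907 = 0.363 kg/m³.

0.363 kg/m³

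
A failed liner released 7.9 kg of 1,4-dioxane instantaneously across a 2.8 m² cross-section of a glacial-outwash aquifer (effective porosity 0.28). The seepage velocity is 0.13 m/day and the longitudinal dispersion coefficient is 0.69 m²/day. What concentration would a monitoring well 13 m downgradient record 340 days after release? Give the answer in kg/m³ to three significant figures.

0.0658 kg/m³

For an instantaneous plane source, C(x,t) = M/(n_e·A·√(4πDt)) · exp(−(x−vt)²/(4Dt)), with n_e·A the pore (flow) area.
Plume center vt = 0.13 × 340 = 44.2 m, so the well at 13 m is 31.2 m upgradient of the peak.
√(4πDt) = 54.30 m, giving peak height M/(n_e·A·√(4πDt)) = 7.9/(0.28 × 2.8 × 54.30) = 0.1856 kg/m³.
(x−vt)²/(4Dt) = (-31.2)²/(4 × 0.69 × 340) = 1.037; exp(−1.037) = 0.3545.
C = 0.1856 × 0.3545 = 0.0658 kg/m³.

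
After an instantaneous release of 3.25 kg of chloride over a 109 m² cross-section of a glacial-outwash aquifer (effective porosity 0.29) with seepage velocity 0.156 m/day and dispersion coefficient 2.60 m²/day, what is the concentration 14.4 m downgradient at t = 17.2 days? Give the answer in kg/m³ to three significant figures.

For an instantaneous plane source, C(x,t) = M/(n_e·A·√(4πDt)) · exp(−(x−vt)²/(4Dt)), with n_e·A the pore (flow) area.
Plume center vt = 0.156 × 17.2 = 2.6832 m, so the well at 14.4 m is 11.7168 m downgradient of the peak.
√(4πDt) = 23.71 m, giving peak height M/(n_e·A·√(4πDt)) = 3.25/(0.29 × 109 × 23.71) = 0.004336 kg/m³.
(x−vt)²/(4Dt) = (11.7168)²/(4 × 2.60 × 17.2) = 0.7675; exp(−0.7675) = 0.4642.
C = 0.004336 × 0.4642 = 0.00201 kg/m³.

0.00201 kg/m³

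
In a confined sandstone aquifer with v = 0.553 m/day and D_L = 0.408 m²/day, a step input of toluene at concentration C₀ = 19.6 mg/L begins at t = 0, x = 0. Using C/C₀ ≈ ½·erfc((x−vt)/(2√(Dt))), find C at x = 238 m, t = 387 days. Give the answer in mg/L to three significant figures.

1.73 mg/L

For a continuous step input, C/C₀ ≈ ½·erfc((x−vt)/(2√(Dt))).
vt = 0.553 × 387 = 214.011 m and 2√(Dt) = 2√(0.408 × 387) = 25.13 m.
Argument (x−vt)/(2√(Dt)) = (238 − 214.011)/25.13 = 0.9546; ½·erfc(0.9546) = 0.08851.
C = 19.6 × 0.08851 = 1.73 mg/L.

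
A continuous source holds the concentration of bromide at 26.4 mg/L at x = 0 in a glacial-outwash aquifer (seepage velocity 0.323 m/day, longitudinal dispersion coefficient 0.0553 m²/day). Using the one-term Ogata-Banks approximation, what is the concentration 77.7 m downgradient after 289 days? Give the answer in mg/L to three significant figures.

For a continuous step input, C/C₀ ≈ ½·erfc((x−vt)/(2√(Dt))).
vt = 0.323 × 289 = 93.347 m and 2√(Dt) = 2√(0.0553 × 289) = 7.995 m.
Argument (x−vt)/(2√(Dt)) = (77.7 − 93.347)/7.995 = -1.957; ½·erfc(-1.957) = 0.9972.
C = 26.4 × 0.9972 = 26.3 mg/L.

26.3 mg/L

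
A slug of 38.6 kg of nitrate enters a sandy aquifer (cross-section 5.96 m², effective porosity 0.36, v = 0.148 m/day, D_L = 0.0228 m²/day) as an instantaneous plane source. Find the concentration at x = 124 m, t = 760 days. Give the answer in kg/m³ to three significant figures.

0.180 kg/m³

For an instantaneous plane source, C(x,t) = M/(n_e·A·√(4πDt)) · exp(−(x−vt)²/(4Dt)), with n_e·A the pore (flow) area.
Plume center vt = 0.148 × 760 = 112.48 m, so the well at 124 m is 11.52 m downgradient of the peak.
√(4πDt) = 14.76 m, giving peak height M/(n_e·A·√(4πDt)) = 38.6/(0.36 × 5.96 × 14.76) = 1.219 kg/m³.
(x−vt)²/(4Dt) = (11.52)²/(4 × 0.0228 × 760) = 1.915; exp(−1.915) = 0.1473.
C = 1.219 × 0.1473 = 0.180 kg/m³.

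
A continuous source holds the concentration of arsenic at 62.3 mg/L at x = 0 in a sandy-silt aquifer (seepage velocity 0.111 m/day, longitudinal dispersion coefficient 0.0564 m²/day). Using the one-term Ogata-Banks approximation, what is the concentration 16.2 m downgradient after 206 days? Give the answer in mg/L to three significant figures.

For a continuous step input, C/C₀ ≈ ½·erfc((x−vt)/(2√(Dt))).
vt = 0.111 × 206 = 22.866 m and 2√(Dt) = 2√(0.0564 × 206) = 6.817 m.
Argument (x−vt)/(2√(Dt)) = (16.2 − 22.866)/6.817 = -0.9778; ½·erfc(-0.9778) = 0.9166.
C = 62.3 × 0.9166 = 57.1 mg/L.

57.1 mg/L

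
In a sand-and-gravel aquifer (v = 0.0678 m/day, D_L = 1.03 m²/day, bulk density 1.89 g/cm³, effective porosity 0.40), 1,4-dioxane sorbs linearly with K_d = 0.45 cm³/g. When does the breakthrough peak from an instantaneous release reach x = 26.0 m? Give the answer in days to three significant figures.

688 days

Retardation factor R = 1 + ρ_b·K_d/n = 1 + 1.89 × 0.45/0.40 = 3.126.
Sorption retards both mechanisms: v_R = v/R = 0.02169 m/day, D_R = D/R = 0.3295 m²/day.
Peak time from v_R²t² + 2D_R t − x² = 0: t = (√(D_R² + v_R²x²) − D_R)/v_R².
√(D_R² + v_R²x²) = √(0.3295² + 0.02169² × 26.0²) = 0.6531; v_R² = 0.0004705.
t = (0.6531 − 0.3295)/0.0004705 = 688 days.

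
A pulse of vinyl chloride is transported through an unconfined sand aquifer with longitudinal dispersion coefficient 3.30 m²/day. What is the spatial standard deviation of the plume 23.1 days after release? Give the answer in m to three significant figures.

12.3 m

Dispersive spreading gives a Gaussian with σ² = 2Dt; advection only shifts the center.
σ = √(2 × 3.30 × 23.1) = 12.3 m.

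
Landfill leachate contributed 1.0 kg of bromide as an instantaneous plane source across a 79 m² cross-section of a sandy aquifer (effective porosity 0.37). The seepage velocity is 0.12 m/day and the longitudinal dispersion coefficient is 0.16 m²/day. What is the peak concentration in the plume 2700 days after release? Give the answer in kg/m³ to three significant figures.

0.000464 kg/m³

The peak of an instantaneous 1D plume sits at x = vt; there the Gaussian factor is 1 and C_max = M/(n_e·A·√(4πDt)), where n_e·A is the pore area the mass is dissolved in.
√(4πDt) = √(4π × 0.16 × 2700) = 73.68 m, so C_max = 1.0/(0.37 × 79 × 73.68) = 0.000464 kg/m³.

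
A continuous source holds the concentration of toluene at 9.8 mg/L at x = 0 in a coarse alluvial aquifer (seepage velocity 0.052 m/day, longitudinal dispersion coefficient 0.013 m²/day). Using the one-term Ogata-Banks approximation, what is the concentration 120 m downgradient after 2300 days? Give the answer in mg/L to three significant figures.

4.70 mg/L

For a continuous step input, C/C₀ ≈ ½·erfc((x−vt)/(2√(Dt))).
vt = 0.052 × 2300 = 119.6 m and 2√(Dt) = 2√(0.013 × 2300) = 10.94 m.
Argument (x−vt)/(2√(Dt)) = (120 − 119.6)/10.94 = 0.03656; ½·erfc(0.03656) = 0.4794.
C = 9.8 × 0.4794 = 4.70 mg/L.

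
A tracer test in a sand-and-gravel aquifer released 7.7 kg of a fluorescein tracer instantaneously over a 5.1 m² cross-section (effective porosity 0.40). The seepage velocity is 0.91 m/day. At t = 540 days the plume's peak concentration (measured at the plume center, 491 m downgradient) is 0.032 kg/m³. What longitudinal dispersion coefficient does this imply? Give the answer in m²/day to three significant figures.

2.05 m²/day

At the plume center C_max = M/(n_e·A·√(4πDt)), so D = M²/(4πt·(n_e·A·C_max)²).
n_e·A·C_max = 0.40 × 5.1 × 0.032 = 0.06528 kg/m.
D = 7.7²/(4π × 540 × 0.06528²) = 2.05 m²/day.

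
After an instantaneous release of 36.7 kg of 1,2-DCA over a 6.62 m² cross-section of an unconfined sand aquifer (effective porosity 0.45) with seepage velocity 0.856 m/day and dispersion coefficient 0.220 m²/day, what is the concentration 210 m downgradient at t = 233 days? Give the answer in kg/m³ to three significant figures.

For an instantaneous plane source, C(x,t) = M/(n_e·A·√(4πDt)) · exp(−(x−vt)²/(4Dt)), with n_e·A the pore (flow) area.
Plume center vt = 0.856 × 233 = 199.448 m, so the well at 210 m is 10.552 m downgradient of the peak.
√(4πDt) = 25.38 m, giving peak height M/(n_e·A·√(4πDt)) = 36.7/(0.45 × 6.62 × 25.38) = 0.4854 kg/m³.
(x−vt)²/(4Dt) = (10.552)²/(4 × 0.220 × 233) = 0.5430; exp(−0.5430) = 0.5810.
C = 0.4854 × 0.5810 = 0.282 kg/m³.

0.282 kg/m³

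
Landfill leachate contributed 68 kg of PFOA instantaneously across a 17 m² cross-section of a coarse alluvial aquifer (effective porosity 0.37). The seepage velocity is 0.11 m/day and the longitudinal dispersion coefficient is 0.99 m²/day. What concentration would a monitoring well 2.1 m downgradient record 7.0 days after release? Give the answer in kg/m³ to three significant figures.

For an instantaneous plane source, C(x,t) = M/(n_e·A·√(4πDt)) · exp(−(x−vt)²/(4Dt)), with n_e·A the pore (flow) area.
Plume center vt = 0.11 × 7.0 = 0.77 m, so the well at 2.1 m is 1.33 m downgradient of the peak.
√(4πDt) = 9.332 m, giving peak height M/(n_e·A·√(4πDt)) = 68/(0.37 × 17 × 9.332) = 1.158 kg/m³.
(x−vt)²/(4Dt) = (1.33)²/(4 × 0.99 × 7.0) = 0.06381; exp(−0.06381) = 0.9382.
C = 1.158 × 0.9382 = 1.09 kg/m³.

1.09 kg/m³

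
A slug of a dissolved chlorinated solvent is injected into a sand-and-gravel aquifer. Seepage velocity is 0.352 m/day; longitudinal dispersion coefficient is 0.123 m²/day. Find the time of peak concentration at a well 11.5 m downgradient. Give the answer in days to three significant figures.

31.7 days

For the 1D instantaneous-source solution, setting ∂C/∂t = 0 at fixed x gives v²t² + 2Dt − x² = 0, so t = (√(D² + v²x²) − D)/v².
√(D² + v²x²) = √(0.123² + 0.352² × 11.5²) = 4.050; v² = 0.123904.
t = (4.050 − 0.123)/0.123904 = 31.7 days (vs. the pure-advection estimate x/v = 32.7 d).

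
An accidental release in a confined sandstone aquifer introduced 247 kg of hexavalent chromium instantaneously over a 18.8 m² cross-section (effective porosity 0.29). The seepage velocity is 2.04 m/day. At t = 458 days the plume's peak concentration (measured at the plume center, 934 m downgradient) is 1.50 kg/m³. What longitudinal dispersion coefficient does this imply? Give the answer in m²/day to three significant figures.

0.158 m²/day

At the plume center C_max = M/(n_e·A·√(4πDt)), so D = M²/(4πt·(n_e·A·C_max)²).
n_e·A·C_max = 0.29 × 18.8 × 1.50 = 8.178 kg/m.
D = 247²/(4π × 458 × 8.178²) = 0.158 m²/day.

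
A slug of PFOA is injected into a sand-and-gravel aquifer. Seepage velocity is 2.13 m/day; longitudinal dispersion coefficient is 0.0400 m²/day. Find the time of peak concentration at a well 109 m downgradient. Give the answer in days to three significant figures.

51.2 days

For the 1D instantaneous-source solution, setting ∂C/∂t = 0 at fixed x gives v²t² + 2Dt − x² = 0, so t = (√(D² + v²x²) − D)/v².
√(D² + v²x²) = √(0.0400² + 2.13² × 109²) = 232.2; v² = 4.5369.
t = (232.2 − 0.0400)/4.5369 = 51.2 days (vs. the pure-advection estimate x/v = 51.2 d).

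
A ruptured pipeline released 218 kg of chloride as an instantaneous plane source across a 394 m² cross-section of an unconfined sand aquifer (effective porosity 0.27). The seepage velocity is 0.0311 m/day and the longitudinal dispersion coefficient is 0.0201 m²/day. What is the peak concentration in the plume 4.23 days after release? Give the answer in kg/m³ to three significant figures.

1.98 kg/m³

The peak of an instantaneous 1D plume sits at x = vt; there the Gaussian factor is 1 and C_max = M/(n_e·A·√(4πDt)), where n_e·A is the pore area the mass is dissolved in.
√(4πDt) = √(4π × 0.0201 × 4.23) = 1.034 m, so C_max = 218/(0.27 × 394 × 1.034) = 1.98 kg/m³.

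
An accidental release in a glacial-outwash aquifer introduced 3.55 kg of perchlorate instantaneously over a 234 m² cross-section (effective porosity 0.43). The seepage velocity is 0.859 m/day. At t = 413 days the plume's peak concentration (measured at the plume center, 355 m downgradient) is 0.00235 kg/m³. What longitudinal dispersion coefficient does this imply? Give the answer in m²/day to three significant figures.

0.0434 m²/day

At the plume center C_max = M/(n_e·A·√(4πDt)), so D = M²/(4πt·(n_e·A·C_max)²).
n_e·A·C_max = 0.43 × 234 × 0.00235 = 0.2365 kg/m.
D = 3.55²/(4π × 413 × 0.2365²) = 0.0434 m²/day.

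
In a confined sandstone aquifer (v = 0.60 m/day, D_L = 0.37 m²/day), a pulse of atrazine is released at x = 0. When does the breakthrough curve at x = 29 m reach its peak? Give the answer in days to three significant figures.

For the 1D instantaneous-source solution, setting ∂C/∂t = 0 at fixed x gives v²t² + 2Dt − x² = 0, so t = (√(D² + v²x²) − D)/v².
√(D² + v²x²) = √(0.37² + 0.60² × 29²) = 17.40; v² = 0.36.
t = (17.40 − 0.37)/0.36 = 47.3 days (vs. the pure-advection estimate x/v = 48.3 d).

47.3 days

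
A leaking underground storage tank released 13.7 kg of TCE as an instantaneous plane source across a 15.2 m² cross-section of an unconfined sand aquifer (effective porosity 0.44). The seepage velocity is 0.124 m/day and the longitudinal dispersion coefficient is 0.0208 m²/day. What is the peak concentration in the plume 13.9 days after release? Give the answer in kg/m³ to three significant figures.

1.07 kg/m³

The peak of an instantaneous 1D plume sits at x = vt; there the Gaussian factor is 1 and C_max = M/(n_e·A·√(4πDt)), where n_e·A is the pore area the mass is dissolved in.
√(4πDt) = √(4π × 0.0208 × 13.9) = 1.906 m, so C_max = 13.7/(0.44 × 15.2 × 1.906) = 1.07 kg/m³.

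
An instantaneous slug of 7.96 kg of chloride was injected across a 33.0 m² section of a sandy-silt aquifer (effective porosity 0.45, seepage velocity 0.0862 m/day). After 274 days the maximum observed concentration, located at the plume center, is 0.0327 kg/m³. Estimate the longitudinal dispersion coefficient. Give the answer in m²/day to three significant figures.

0.0780 m²/day

At the plume center C_max = M/(n_e·A·√(4πDt)), so D = M²/(4πt·(n_e·A·C_max)²).
n_e·A·C_max = 0.45 × 33.0 × 0.0327 = 0.4856 kg/m.
D = 7.96²/(4π × 274 × 0.4856²) = 0.0780 m²/day.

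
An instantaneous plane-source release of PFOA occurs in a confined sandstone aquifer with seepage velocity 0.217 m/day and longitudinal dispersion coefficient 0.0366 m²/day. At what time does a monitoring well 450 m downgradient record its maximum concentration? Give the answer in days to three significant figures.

For the 1D instantaneous-source solution, setting ∂C/∂t = 0 at fixed x gives v²t² + 2Dt − x² = 0, so t = (√(D² + v²x²) − D)/v².
√(D² + v²x²) = √(0.0366² + 0.217² × 450²) = 97.65; v² = 0.047089.
t = (97.65 − 0.0366)/0.047089 = 2070 days (vs. the pure-advection estimate x/v = 2070 d).

2070 days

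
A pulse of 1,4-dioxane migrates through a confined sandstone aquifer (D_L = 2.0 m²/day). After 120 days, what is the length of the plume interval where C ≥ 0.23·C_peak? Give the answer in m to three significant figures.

75.1 m

The plume is Gaussian with σ = √(2Dt) = √(2 × 2.0 × 120) = 21.91 m.
C/C_peak = exp(−Δx²/(2σ²)) = 0.23 ⇒ Δx = σ·√(−2 ln 0.23) = 21.91 × 1.714 = 37.55 m.
Width = 2Δx = 75.1 m.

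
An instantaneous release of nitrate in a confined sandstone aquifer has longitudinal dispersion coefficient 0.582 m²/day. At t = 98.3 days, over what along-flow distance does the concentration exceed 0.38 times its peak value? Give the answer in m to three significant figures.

The plume is Gaussian with σ = √(2Dt) = √(2 × 0.582 × 98.3) = 10.70 m.
C/C_peak = exp(−Δx²/(2σ²)) = 0.38 ⇒ Δx = σ·√(−2 ln 0.38) = 10.70 × 1.391 = 14.88 m.
Width = 2Δx = 29.8 m.

29.8 m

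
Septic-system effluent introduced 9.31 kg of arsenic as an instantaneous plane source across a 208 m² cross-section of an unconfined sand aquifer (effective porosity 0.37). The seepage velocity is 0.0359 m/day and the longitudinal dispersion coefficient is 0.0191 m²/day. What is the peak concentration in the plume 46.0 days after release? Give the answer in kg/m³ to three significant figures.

The peak of an instantaneous 1D plume sits at x = vt; there the Gaussian factor is 1 and C_max = M/(n_e·A·√(4πDt)), where n_e·A is the pore area the mass is dissolved in.
√(4πDt) = √(4π × 0.0191 × 46.0) = 3.323 m, so C_max = 9.31/(0.37 × 208 × 3.323) = 0.0364 kg/m³.

0.0364 kg/m³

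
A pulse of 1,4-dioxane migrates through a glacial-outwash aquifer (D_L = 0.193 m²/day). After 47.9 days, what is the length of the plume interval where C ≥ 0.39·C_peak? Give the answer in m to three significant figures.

11.8 m

The plume is Gaussian with σ = √(2Dt) = √(2 × 0.193 × 47.9) = 4.300 m.
C/C_peak = exp(−Δx²/(2σ²)) = 0.39 ⇒ Δx = σ·√(−2 ln 0.39) = 4.300 × 1.372 = 5.900 m.
Width = 2Δx = 11.8 m.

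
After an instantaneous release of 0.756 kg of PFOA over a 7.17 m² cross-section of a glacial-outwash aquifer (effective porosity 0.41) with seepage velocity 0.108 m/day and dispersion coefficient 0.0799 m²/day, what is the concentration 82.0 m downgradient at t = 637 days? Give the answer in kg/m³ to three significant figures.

0.00432 kg/m³

For an instantaneous plane source, C(x,t) = M/(n_e·A·√(4πDt)) · exp(−(x−vt)²/(4Dt)), with n_e·A the pore (flow) area.
Plume center vt = 0.108 × 637 = 68.796 m, so the well at 82.0 m is 13.204 m downgradient of the peak.
√(4πDt) = 25.29 m, giving peak height M/(n_e·A·√(4πDt)) = 0.756/(0.41 × 7.17 × 25.29) = 0.01017 kg/m³.
(x−vt)²/(4Dt) = (13.204)²/(4 × 0.0799 × 637) = 0.8564; exp(−0.8564) = 0.4247.
C = 0.01017 × 0.4247 = 0.00432 kg/m³.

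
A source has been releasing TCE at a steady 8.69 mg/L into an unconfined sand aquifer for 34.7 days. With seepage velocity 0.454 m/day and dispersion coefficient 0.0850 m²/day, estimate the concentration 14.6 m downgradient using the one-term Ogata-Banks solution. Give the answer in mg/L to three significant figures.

For a continuous step input, C/C₀ ≈ ½·erfc((x−vt)/(2√(Dt))).
vt = 0.454 × 34.7 = 15.7538 m and 2√(Dt) = 2√(0.0850 × 34.7) = 3.435 m.
Argument (x−vt)/(2√(Dt)) = (14.6 − 15.7538)/3.435 = -0.3359; ½·erfc(-0.3359) = 0.6826.
C = 8.69 × 0.6826 = 5.93 mg/L.

5.93 mg/L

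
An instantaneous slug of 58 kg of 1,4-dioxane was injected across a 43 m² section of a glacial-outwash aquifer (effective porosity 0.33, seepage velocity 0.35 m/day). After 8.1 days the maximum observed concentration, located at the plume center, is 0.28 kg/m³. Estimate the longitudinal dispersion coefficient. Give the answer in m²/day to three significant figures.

At the plume center C_max = M/(n_e·A·√(4πDt)), so D = M²/(4πt·(n_e·A·C_max)²).
n_e·A·C_max = 0.33 × 43 × 0.28 = 3.973 kg/m.
D = 58²/(4π × 8.1 × 3.973²) = 2.09 m²/day.

2.09 m²/day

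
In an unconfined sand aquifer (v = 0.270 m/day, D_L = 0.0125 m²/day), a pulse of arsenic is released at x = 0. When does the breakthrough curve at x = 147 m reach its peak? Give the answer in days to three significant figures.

For the 1D instantaneous-source solution, setting ∂C/∂t = 0 at fixed x gives v²t² + 2Dt − x² = 0, so t = (√(D² + v²x²) − D)/v².
√(D² + v²x²) = √(0.0125² + 0.270² × 147²) = 39.69; v² = 0.0729.
t = (39.69 − 0.0125)/0.0729 = 544 days (vs. the pure-advection estimate x/v = 544 d).

544 days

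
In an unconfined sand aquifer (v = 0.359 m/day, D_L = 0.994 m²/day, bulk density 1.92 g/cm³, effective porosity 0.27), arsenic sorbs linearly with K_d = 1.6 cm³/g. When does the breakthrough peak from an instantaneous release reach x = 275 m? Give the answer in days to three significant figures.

9390 days

Retardation factor R = 1 + ρ_b·K_d/n = 1 + 1.92 × 1.6/0.27 = 12.38.
Sorption retards both mechanisms: v_R = v/R = 0.02900 m/day, D_R = D/R = 0.08029 m²/day.
Peak time from v_R²t² + 2D_R t − x² = 0: t = (√(D_R² + v_R²x²) − D_R)/v_R².
√(D_R² + v_R²x²) = √(0.08029² + 0.02900² × 275²) = 7.975; v_R² = 0.0008410.
t = (7.975 − 0.08029)/0.0008410 = 9390 days.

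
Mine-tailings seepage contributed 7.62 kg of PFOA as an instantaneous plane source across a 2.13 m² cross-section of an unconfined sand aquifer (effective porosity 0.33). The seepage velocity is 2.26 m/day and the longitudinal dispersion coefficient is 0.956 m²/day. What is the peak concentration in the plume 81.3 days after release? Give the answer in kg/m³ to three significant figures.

The peak of an instantaneous 1D plume sits at x = vt; there the Gaussian factor is 1 and C_max = M/(n_e·A·√(4πDt)), where n_e·A is the pore area the mass is dissolved in.
√(4πDt) = √(4π × 0.956 × 81.3) = 31.25 m, so C_max = 7.62/(0.33 × 2.13 × 31.25) = 0.347 kg/m³.

0.347 kg/m³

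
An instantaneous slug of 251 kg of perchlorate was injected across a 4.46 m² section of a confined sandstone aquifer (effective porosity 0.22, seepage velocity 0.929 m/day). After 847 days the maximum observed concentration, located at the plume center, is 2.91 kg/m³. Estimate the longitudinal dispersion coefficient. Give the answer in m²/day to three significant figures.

At the plume center C_max = M/(n_e·A·√(4πDt)), so D = M²/(4πt·(n_e·A·C_max)²).
n_e·A·C_max = 0.22 × 4.46 × 2.91 = 2.855 kg/m.
D = 251²/(4π × 847 × 2.855²) = 0.726 m²/day.

0.726 m²/day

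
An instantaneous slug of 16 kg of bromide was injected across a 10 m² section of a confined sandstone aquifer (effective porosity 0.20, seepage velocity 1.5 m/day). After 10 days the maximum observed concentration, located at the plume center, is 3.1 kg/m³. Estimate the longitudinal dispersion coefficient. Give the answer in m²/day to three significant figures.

0.0530 m²/day

At the plume center C_max = M/(n_e·A·√(4πDt)), so D = M²/(4πt·(n_e·A·C_max)²).
n_e·A·C_max = 0.20 × 10 × 3.1 = 6.200 kg/m.
D = 16²/(4π × 10 × 6.200²) = 0.0530 m²/day.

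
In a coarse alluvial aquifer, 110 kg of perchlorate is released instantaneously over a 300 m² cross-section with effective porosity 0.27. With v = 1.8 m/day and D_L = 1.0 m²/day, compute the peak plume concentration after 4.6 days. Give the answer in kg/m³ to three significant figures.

The peak of an instantaneous 1D plume sits at x = vt; there the Gaussian factor is 1 and C_max = M/(n_e·A·√(4πDt)), where n_e·A is the pore area the mass is dissolved in.
√(4πDt) = √(4π × 1.0 × 4.6) = 7.603 m, so C_max = 110/(0.27 × 300 × 7.603) = 0.179 kg/m³.

0.179 kg/m³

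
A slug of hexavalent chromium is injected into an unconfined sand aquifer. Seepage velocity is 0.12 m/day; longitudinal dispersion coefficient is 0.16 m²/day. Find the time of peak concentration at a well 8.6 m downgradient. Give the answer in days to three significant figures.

61.4 days

For the 1D instantaneous-source solution, setting ∂C/∂t = 0 at fixed x gives v²t² + 2Dt − x² = 0, so t = (√(D² + v²x²) − D)/v².
√(D² + v²x²) = √(0.16² + 0.12² × 8.6²) = 1.044; v² = 0.0144.
t = (1.044 − 0.16)/0.0144 = 61.4 days (vs. the pure-advection estimate x/v = 71.7 d).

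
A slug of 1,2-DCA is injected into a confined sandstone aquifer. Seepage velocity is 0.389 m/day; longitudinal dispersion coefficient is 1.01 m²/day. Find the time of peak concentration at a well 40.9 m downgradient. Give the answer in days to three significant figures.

98.7 days

For the 1D instantaneous-source solution, setting ∂C/∂t = 0 at fixed x gives v²t² + 2Dt − x² = 0, so t = (√(D² + v²x²) − D)/v².
√(D² + v²x²) = √(1.01² + 0.389² × 40.9²) = 15.94; v² = 0.151321.
t = (15.94 − 1.01)/0.151321 = 98.7 days (vs. the pure-advection estimate x/v = 105 d).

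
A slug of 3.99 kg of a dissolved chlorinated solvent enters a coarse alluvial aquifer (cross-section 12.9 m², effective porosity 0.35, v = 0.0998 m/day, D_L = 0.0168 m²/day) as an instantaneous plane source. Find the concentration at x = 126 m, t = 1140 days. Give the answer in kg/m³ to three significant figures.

For an instantaneous plane source, C(x,t) = M/(n_e·A·√(4πDt)) · exp(−(x−vt)²/(4Dt)), with n_e·A the pore (flow) area.
Plume center vt = 0.0998 × 1140 = 113.772 m, so the well at 126 m is 12.228 m downgradient of the peak.
√(4πDt) = 15.51 m, giving peak height M/(n_e·A·√(4πDt)) = 3.99/(0.35 × 12.9 × 15.51) = 0.05698 kg/m³.
(x−vt)²/(4Dt) = (12.228)²/(4 × 0.0168 × 1140) = 1.952; exp(−1.952) = 0.1420.
C = 0.05698 × 0.1420 = 0.00809 kg/m³.

0.00809 kg/m³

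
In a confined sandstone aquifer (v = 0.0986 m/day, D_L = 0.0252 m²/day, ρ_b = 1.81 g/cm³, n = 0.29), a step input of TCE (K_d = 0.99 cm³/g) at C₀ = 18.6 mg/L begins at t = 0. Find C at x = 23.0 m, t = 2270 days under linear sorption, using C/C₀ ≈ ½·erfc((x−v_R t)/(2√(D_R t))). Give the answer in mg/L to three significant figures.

Retardation factor R = 1 + ρ_b·K_d/n = 1 + 1.81 × 0.99/0.29 = 7.179.
Sorption retards both mechanisms: v_R = v/R = 0.01373 m/day, D_R = D/R = 0.003510 m²/day.
v_R·t = 0.01373 × 2270 = 31.1671 m; 2√(D_R t) = 5.645 m; argument = (23.0 − 31.1671)/5.645 = -1.447.
C = C₀ × ½·erfc(-1.447) = 18.6 × 0.9796 = 18.2 mg/L.

18.2 mg/L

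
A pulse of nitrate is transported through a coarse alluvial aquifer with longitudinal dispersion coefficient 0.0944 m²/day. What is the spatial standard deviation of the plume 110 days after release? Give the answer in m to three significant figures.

4.56 m

Dispersive spreading gives a Gaussian with σ² = 2Dt; advection only shifts the center.
σ = √(2 × 0.0944 × 110) = 4.56 m.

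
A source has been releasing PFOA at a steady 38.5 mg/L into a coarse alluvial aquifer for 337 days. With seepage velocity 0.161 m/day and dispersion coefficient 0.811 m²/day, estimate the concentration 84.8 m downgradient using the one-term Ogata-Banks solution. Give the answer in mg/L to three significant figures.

3.68 mg/L

For a continuous step input, C/C₀ ≈ ½·erfc((x−vt)/(2√(Dt))).
vt = 0.161 × 337 = 54.257 m and 2√(Dt) = 2√(0.811 × 337) = 33.06 m.
Argument (x−vt)/(2√(Dt)) = (84.8 − 54.257)/33.06 = 0.9239; ½·erfc(0.9239) = 0.09568.
C = 38.5 × 0.09568 = 3.68 mg/L.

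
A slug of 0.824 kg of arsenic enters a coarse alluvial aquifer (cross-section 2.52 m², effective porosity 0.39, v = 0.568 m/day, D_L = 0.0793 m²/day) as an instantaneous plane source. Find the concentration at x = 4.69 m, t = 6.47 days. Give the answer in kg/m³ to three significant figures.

For an instantaneous plane source, C(x,t) = M/(n_e·A·√(4πDt)) · exp(−(x−vt)²/(4Dt)), with n_e·A the pore (flow) area.
Plume center vt = 0.568 × 6.47 = 3.67496 m, so the well at 4.69 m is 1.01504 m downgradient of the peak.
√(4πDt) = 2.539 m, giving peak height M/(n_e·A·√(4πDt)) = 0.824/(0.39 × 2.52 × 2.539) = 0.3302 kg/m³.
(x−vt)²/(4Dt) = (1.01504)²/(4 × 0.0793 × 6.47) = 0.5020; exp(−0.5020) = 0.6053.
C = 0.3302 × 0.6053 = 0.200 kg/m³.

0.200 kg/m³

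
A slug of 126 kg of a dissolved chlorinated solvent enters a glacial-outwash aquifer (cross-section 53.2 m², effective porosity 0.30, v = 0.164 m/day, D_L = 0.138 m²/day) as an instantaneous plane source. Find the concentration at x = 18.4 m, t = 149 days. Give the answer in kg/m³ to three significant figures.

0.315 kg/m³

For an instantaneous plane source, C(x,t) = M/(n_e·A·√(4πDt)) · exp(−(x−vt)²/(4Dt)), with n_e·A the pore (flow) area.
Plume center vt = 0.164 × 149 = 24.436 m, so the well at 18.4 m is 6.036 m upgradient of the peak.
√(4πDt) = 16.07 m, giving peak height M/(n_e·A·√(4πDt)) = 126/(0.30 × 53.2 × 16.07) = 0.4913 kg/m³.
(x−vt)²/(4Dt) = (-6.036)²/(4 × 0.138 × 149) = 0.4430; exp(−0.4430) = 0.6421.
C = 0.4913 × 0.6421 = 0.315 kg/m³.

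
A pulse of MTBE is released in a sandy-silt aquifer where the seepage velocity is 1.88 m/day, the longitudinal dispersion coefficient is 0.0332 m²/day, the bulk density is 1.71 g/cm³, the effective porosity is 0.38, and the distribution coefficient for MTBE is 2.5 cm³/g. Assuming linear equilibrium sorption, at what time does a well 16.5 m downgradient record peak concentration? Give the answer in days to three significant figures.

107 days

Retardation factor R = 1 + ρ_b·K_d/n = 1 + 1.71 × 2.5/0.38 = 12.25.
Sorption retards both mechanisms: v_R = v/R = 0.1535 m/day, D_R = D/R = 0.002710 m²/day.
Peak time from v_R²t² + 2D_R t − x² = 0: t = (√(D_R² + v_R²x²) − D_R)/v_R².
√(D_R² + v_R²x²) = √(0.002710² + 0.1535² × 16.5²) = 2.533; v_R² = 0.02356.
t = (2.533 − 0.002710)/0.02356 = 107 days.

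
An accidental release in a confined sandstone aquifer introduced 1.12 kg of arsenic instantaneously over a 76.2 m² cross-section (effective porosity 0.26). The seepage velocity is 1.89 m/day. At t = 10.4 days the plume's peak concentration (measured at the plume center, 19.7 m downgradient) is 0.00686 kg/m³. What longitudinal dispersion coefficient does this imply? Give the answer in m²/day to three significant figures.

At the plume center C_max = M/(n_e·A·√(4πDt)), so D = M²/(4πt·(n_e·A·C_max)²).
n_e·A·C_max = 0.26 × 76.2 × 0.00686 = 0.1359 kg/m.
D = 1.12²/(4π × 10.4 × 0.1359²) = 0.520 m²/day.

0.520 m²/day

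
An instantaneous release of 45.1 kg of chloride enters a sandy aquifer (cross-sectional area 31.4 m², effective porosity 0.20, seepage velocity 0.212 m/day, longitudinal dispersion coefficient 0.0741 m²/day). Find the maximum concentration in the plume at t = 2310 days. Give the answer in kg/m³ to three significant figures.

The peak of an instantaneous 1D plume sits at x = vt; there the Gaussian factor is 1 and C_max = M/(n_e·A·√(4πDt)), where n_e·A is the pore area the mass is dissolved in.
√(4πDt) = √(4π × 0.0741 × 2310) = 46.38 m, so C_max = 45.1/(0.20 × 31.4 × 46.38) = 0.155 kg/m³.

0.155 kg/m³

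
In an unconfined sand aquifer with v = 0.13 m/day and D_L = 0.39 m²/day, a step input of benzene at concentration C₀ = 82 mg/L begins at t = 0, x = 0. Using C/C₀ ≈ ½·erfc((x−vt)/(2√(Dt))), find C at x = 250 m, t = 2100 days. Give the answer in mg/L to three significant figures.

58.6 mg/L

For a continuous step input, C/C₀ ≈ ½·erfc((x−vt)/(2√(Dt))).
vt = 0.13 × 2100 = 273 m and 2√(Dt) = 2√(0.39 × 2100) = 57.24 m.
Argument (x−vt)/(2√(Dt)) = (250 − 273)/57.24 = -0.4018; ½·erfc(-0.4018) = 0.7151.
C = 82 × 0.7151 = 58.6 mg/L.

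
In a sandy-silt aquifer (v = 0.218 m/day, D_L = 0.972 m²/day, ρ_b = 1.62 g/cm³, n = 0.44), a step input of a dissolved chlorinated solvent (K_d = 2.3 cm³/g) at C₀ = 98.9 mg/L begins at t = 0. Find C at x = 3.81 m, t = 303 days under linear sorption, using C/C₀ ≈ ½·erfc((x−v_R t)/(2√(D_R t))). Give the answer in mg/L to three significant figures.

64.9 mg/L

Retardation factor R = 1 + ρ_b·K_d/n = 1 + 1.62 × 2.3/0.44 = 9.468.
Sorption retards both mechanisms: v_R = v/R = 0.02302 m/day, D_R = D/R = 0.1027 m²/day.
v_R·t = 0.02302 × 303 = 6.97506 m; 2√(D_R t) = 11.16 m; argument = (3.81 − 6.97506)/11.16 = -0.2836.
C = C₀ × ½·erfc(-0.2836) = 98.9 × 0.6558 = 64.9 mg/L.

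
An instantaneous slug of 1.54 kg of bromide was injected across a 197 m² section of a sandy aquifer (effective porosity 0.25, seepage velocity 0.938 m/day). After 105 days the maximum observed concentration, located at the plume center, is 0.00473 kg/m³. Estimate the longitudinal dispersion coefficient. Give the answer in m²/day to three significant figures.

At the plume center C_max = M/(n_e·A·√(4πDt)), so D = M²/(4πt·(n_e·A·C_max)²).
n_e·A·C_max = 0.25 × 197 × 0.00473 = 0.2330 kg/m.
D = 1.54²/(4π × 105 × 0.2330²) = 0.0331 m²/day.

0.0331 m²/day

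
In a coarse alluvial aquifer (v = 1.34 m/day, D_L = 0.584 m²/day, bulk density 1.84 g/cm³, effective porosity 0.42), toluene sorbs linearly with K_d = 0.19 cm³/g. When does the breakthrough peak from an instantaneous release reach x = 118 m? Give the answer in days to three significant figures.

161 days

Retardation factor R = 1 + ρ_b·K_d/n = 1 + 1.84 × 0.19/0.42 = 1.832.
Sorption retards both mechanisms: v_R = v/R = 0.7314 m/day, D_R = D/R = 0.3188 m²/day.
Peak time from v_R²t² + 2D_R t − x² = 0: t = (√(D_R² + v_R²x²) − D_R)/v_R².
√(D_R² + v_R²x²) = √(0.3188² + 0.7314² × 118²) = 86.31; v_R² = 0.5349.
t = (86.31 − 0.3188)/0.5349 = 161 days.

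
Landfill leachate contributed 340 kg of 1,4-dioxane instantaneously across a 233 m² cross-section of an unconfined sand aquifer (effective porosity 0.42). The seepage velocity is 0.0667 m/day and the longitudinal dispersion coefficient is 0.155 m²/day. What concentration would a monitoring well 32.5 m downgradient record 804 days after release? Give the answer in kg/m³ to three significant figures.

For an instantaneous plane source, C(x,t) = M/(n_e·A·√(4πDt)) · exp(−(x−vt)²/(4Dt)), with n_e·A the pore (flow) area.
Plume center vt = 0.0667 × 804 = 53.6268 m, so the well at 32.5 m is 21.1268 m upgradient of the peak.
√(4πDt) = 39.57 m, giving peak height M/(n_e·A·√(4πDt)) = 340/(0.42 × 233 × 39.57) = 0.08780 kg/m³.
(x−vt)²/(4Dt) = (-21.1268)²/(4 × 0.155 × 804) = 0.8954; exp(−0.8954) = 0.4084.
C = 0.08780 × 0.4084 = 0.0359 kg/m³.

0.0359 kg/m³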